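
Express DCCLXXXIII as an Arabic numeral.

DCCLXXXIII: D=500, C=100, C=100, L=50, X=10, X=10, X=10, I=1, I=1, I=1
500 + 100 + 100 + 50 + 10 + 10 + 10 + 1 + 1 + 1 = 783

783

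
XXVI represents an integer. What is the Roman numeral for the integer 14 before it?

XXVI = 26
26 - 14 = 12

XII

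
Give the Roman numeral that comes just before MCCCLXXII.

MCCCLXXII = 1372, so the previous integer is 1372 - 1 = 1371

MCCCLXXI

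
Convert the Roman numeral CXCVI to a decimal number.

CXCVI: C=100, XC=90, V=5, I=1
100 + 90 + 5 + 1 = 196

196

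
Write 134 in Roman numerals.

Convert 134 to Roman numerals:
  134 contains 1×100 (C)
  34 contains 3×10 (XXX)
  4 contains 1×4 (IV)

CXXXIV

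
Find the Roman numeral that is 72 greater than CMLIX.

CMLIX = 959
959 + 72 = 1031

MXXXI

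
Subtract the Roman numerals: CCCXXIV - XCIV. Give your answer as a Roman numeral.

CCCXXIV = 324
XCIV = 94
324 - 94 = 230

CCXXX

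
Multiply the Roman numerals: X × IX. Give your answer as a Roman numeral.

X = 10
IX = 9
10 × 9 = 90

XC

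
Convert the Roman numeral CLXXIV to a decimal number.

CLXXIV: C=100, L=50, X=10, X=10, IV=4
100 + 50 + 10 + 10 + 4 = 174

174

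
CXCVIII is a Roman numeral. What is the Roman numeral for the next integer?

CXCVIII = 198, so the next integer is 198 + 1 = 199

CXCIX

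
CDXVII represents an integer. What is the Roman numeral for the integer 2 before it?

CDXVII = 417
417 - 2 = 415

CDXV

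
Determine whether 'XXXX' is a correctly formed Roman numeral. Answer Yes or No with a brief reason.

'XXXX': More than 3 consecutive X's

No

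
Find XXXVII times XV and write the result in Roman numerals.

XXXVII = 37
XV = 15
37 × 15 = 555

DLV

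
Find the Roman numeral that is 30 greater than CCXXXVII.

CCXXXVII = 237
237 + 30 = 267

CCLXVII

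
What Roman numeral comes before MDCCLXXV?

MDCCLXXV = 1775; previous is 1774

MDCCLXXIV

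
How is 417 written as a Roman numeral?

Convert 417 to Roman numerals:
  417 contains 1×400 (CD)
  17 contains 1×10 (X)
  7 contains 1×5 (V)
  2 contains 2×1 (II)

CDXVII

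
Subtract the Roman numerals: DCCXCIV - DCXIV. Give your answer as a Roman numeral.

DCCXCIV = 794
DCXIV = 614
794 - 614 = 180

CLXXX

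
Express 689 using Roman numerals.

Convert 689 to Roman numerals:
  689 contains 1×500 (D)
  189 contains 1×100 (C)
  89 contains 1×50 (L)
  39 contains 3×10 (XXX)
  9 contains 1×9 (IX)

DCLXXXIX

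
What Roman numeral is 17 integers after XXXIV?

XXXIV = 34
34 + 17 = 51

LI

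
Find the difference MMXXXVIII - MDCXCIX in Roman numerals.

MMXXXVIII = 2038
MDCXCIX = 1699
2038 - 1699 = 339

CCCXXXIX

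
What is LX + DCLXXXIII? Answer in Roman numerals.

LX = 60
DCLXXXIII = 683
60 + 683 = 743

DCCXLIII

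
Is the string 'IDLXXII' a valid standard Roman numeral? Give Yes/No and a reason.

'IDLXXII': Invalid subtractive combination: ID

No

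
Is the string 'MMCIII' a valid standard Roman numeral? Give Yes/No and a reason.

'MMCIII': Check the rules: uses only the symbols I, V, X, L, C, D, M; no symbol is repeated more than three times in a row; V, L and D each appear at most once; no smaller symbol precedes a larger one (values never increase from left to right). Value: M (1000) + M (1000) + C (100) + I (1) + I (1) + I (1) = 2103. So it is a valid standard Roman numeral.

Yes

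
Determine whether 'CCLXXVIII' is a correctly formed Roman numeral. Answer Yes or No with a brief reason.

'CCLXXVIII': Check the rules: uses only the symbols I, V, X, L, C, D, M; no symbol is repeated more than three times in a row; V, L and D each appear at most once; no smaller symbol precedes a larger one (values never increase from left to right). Value: C (100) + C (100) + L (50) + X (10) + X (10) + V (5) + I (1) + I (1) + I (1) = 278. So it is a valid standard Roman numeral.

Yes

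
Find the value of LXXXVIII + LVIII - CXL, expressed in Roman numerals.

LXXXVIII = 88, LVIII = 58, CXL = 140
88 + 58 = 146
146 - 140 = 6

VI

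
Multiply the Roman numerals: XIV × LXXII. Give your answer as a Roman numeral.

XIV = 14
LXXII = 72
14 × 72 = 1008

MVIII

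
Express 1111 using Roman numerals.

Convert 1111 to Roman numerals:
  1111 contains 1×1000 (M)
  111 contains 1×100 (C)
  11 contains 1×10 (X)
  1 contains 1×1 (I)

MCXI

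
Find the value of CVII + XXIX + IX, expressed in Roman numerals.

CVII = 107, XXIX = 29, IX = 9
107 + 29 = 136
136 + 9 = 145

CXLV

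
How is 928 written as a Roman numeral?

Convert 928 to Roman numerals:
  928 contains 1×900 (CM)
  28 contains 2×10 (XX)
  8 contains 1×5 (V)
  3 contains 3×1 (III)

CMXXVIII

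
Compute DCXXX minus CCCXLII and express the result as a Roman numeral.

DCXXX = 630
CCCXLII = 342
630 - 342 = 288

CCLXXXVIII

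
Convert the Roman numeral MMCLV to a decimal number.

MMCLV: M=1000, M=1000, C=100, L=50, V=5
1000 + 1000 + 100 + 50 + 5 = 2155

2155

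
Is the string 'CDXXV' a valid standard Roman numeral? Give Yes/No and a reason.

'CDXXV': Check the rules: uses only the symbols I, V, X, L, C, D, M; no symbol is repeated more than three times in a row; V, L and D each appear at most once; the only place a smaller symbol precedes a larger one is the allowed subtractive pair CD, the symbol right after such a pair (if any) is smaller than the pair's first symbol, and otherwise the values never increase from left to right. Value: CD (400) + X (10) + X (10) + V (5) = 425. So it is a valid standard Roman numeral.

Yes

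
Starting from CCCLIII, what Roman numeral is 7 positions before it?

CCCLIII = 353
353 - 7 = 346

CCCXLVI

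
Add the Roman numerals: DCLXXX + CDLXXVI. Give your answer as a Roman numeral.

DCLXXX = 680
CDLXXVI = 476
680 + 476 = 1156

MCLVI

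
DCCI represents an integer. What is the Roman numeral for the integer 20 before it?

DCCI = 701
701 - 20 = 681

DCLXXXI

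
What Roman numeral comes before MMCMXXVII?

MMCMXXVII = 2927, so the previous integer is 2927 - 1 = 2926

MMCMXXVI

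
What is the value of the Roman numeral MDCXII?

MDCXII: M=1000, D=500, C=100, X=10, I=1, I=1
1000 + 500 + 100 + 10 + 1 + 1 = 1612

1612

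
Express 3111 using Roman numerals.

Convert 3111 to Roman numerals:
  3111 contains 3×1000 (MMM)
  111 contains 1×100 (C)
  11 contains 1×10 (X)
  1 contains 1×1 (I)

MMMCXI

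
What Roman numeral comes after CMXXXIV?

CMXXXIV = 934, so the next integer is 934 + 1 = 935

CMXXXV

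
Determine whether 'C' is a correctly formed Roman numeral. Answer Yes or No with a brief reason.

'C': Check the rules: uses only the symbols I, V, X, L, C, D, M; no symbol is repeated more than three times in a row; V, L and D each appear at most once; no smaller symbol precedes a larger one (values never increase from left to right). Value: C = 100. So it is a valid standard Roman numeral.

Yes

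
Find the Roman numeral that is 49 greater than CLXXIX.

CLXXIX = 179
179 + 49 = 228

CCXXVIII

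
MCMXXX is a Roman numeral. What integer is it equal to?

MCMXXX: M=1000, CM=900, X=10, X=10, X=10
1000 + 900 + 10 + 10 + 10 = 1930

1930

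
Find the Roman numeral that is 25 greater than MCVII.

MCVII = 1107
1107 + 25 = 1132

MCXXXII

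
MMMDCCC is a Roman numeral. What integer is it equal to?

MMMDCCC: M=1000, M=1000, M=1000, D=500, C=100, C=100, C=100
1000 + 1000 + 1000 + 500 + 100 + 100 + 100 = 3800

3800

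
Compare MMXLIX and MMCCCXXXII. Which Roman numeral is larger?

MMXLIX = 2049
MMCCCXXXII = 2332
2332 is larger

MMCCCXXXII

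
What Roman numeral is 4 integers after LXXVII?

LXXVII = 77
77 + 4 = 81

LXXXI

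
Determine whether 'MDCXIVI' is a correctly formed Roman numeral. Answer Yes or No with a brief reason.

'MDCXIVI': I cannot come right after the subtractive pair IV: once I is subtracted in IV, the next symbol must be smaller than I

No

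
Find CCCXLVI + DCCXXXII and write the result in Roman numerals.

CCCXLVI = 346
DCCXXXII = 732
346 + 732 = 1078

MLXXVIII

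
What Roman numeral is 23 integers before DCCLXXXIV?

DCCLXXXIV = 784
784 - 23 = 761

DCCLXI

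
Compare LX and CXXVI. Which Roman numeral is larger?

LX = 60
CXXVI = 126
126 is larger

CXXVI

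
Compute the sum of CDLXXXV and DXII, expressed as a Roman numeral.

CDLXXXV = 485
DXII = 512
485 + 512 = 997

CMXCVII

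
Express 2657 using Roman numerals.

Convert 2657 to Roman numerals:
  2657 contains 2×1000 (MM)
  657 contains 1×500 (D)
  157 contains 1×100 (C)
  57 contains 1×50 (L)
  7 contains 1×5 (V)
  2 contains 2×1 (II)

MMDCLVII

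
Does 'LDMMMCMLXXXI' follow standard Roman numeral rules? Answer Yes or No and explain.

'LDMMMCMLXXXI': L should not appear more than once

No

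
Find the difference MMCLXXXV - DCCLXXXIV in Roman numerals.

MMCLXXXV = 2185
DCCLXXXIV = 784
2185 - 784 = 1401

MCDI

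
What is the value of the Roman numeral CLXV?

CLXV: C=100, L=50, X=10, V=5
100 + 50 + 10 + 5 = 165

165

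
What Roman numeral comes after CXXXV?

CXXXV = 135; next is 136

CXXXVI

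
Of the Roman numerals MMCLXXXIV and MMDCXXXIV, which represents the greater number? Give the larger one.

MMCLXXXIV = 2184
MMDCXXXIV = 2634
2634 is larger

MMDCXXXIV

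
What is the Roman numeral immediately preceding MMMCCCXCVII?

MMMCCCXCVII = 3397; previous is 3396

MMMCCCXCVI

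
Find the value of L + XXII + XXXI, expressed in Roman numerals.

L = 50, XXII = 22, XXXI = 31
50 + 22 = 72
72 + 31 = 103

CIII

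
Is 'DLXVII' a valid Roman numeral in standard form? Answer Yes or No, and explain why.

'DLXVII': Check the rules: uses only the symbols I, V, X, L, C, D, M; no symbol is repeated more than three times in a row; V, L and D each appear at most once; no smaller symbol precedes a larger one (values never increase from left to right). Value: D (500) + L (50) + X (10) + V (5) + I (1) + I (1) = 567. So it is a valid standard Roman numeral.

Yes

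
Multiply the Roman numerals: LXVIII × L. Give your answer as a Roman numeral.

LXVIII = 68
L = 50
68 × 50 = 3400

MMMCD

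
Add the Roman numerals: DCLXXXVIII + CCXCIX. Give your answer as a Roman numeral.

DCLXXXVIII = 688
CCXCIX = 299
688 + 299 = 987

CMLXXXVII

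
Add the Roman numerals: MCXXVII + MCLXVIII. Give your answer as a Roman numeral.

MCXXVII = 1127
MCLXVIII = 1168
1127 + 1168 = 2295

MMCCXCV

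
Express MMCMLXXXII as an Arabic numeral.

MMCMLXXXII: M=1000, M=1000, CM=900, L=50, X=10, X=10, X=10, I=1, I=1
1000 + 1000 + 900 + 50 + 10 + 10 + 10 + 1 + 1 = 2982

2982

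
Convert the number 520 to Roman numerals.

Convert 520 to Roman numerals:
  520 contains 1×500 (D)
  20 contains 2×10 (XX)

DXX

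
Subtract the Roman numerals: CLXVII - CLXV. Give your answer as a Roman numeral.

CLXVII = 167
CLXV = 165
167 - 165 = 2

II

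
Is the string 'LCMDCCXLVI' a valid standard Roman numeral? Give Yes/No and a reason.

'LCMDCCXLVI': L should not appear more than once

No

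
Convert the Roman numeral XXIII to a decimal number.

XXIII: X=10, X=10, I=1, I=1, I=1
10 + 10 + 1 + 1 + 1 = 23

23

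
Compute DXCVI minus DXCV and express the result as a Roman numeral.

DXCVI = 596
DXCV = 595
596 - 595 = 1

I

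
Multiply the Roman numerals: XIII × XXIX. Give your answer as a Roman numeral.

XIII = 13
XXIX = 29
13 × 29 = 377

CCCLXXVII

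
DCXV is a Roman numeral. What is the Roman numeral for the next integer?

DCXV = 615, so the next integer is 615 + 1 = 616

DCXVI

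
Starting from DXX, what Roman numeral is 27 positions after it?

DXX = 520
520 + 27 = 547

DXLVII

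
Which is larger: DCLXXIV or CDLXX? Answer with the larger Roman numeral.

DCLXXIV = 674
CDLXX = 470
674 is larger

DCLXXIV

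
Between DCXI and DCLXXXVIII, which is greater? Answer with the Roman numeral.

DCXI = 611
DCLXXXVIII = 688
688 is larger

DCLXXXVIII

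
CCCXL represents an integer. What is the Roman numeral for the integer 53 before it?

CCCXL = 340
340 - 53 = 287

CCLXXXVII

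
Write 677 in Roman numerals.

Convert 677 to Roman numerals:
  677 contains 1×500 (D)
  177 contains 1×100 (C)
  77 contains 1×50 (L)
  27 contains 2×10 (XX)
  7 contains 1×5 (V)
  2 contains 2×1 (II)

DCLXXVII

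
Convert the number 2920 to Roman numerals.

Convert 2920 to Roman numerals:
  2920 contains 2×1000 (MM)
  920 contains 1×900 (CM)
  20 contains 2×10 (XX)

MMCMXX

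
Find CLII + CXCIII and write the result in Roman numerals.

CLII = 152
CXCIII = 193
152 + 193 = 345

CCCXLV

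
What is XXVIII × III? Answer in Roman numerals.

XXVIII = 28
III = 3
28 × 3 = 84

LXXXIV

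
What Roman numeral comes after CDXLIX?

CDXLIX = 449; next is 450

CDL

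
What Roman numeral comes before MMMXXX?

MMMXXX = 3030; previous is 3029

MMMXXIX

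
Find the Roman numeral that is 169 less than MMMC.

MMMC = 3100
3100 - 169 = 2931

MMCMXXXI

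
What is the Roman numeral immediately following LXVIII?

LXVIII = 68; next is 69

LXIX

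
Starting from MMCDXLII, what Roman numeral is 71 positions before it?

MMCDXLII = 2442
2442 - 71 = 2371

MMCCCLXXI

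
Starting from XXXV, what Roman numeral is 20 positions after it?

XXXV = 35
35 + 20 = 55

LV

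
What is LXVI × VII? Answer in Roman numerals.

LXVI = 66
VII = 7
66 × 7 = 462

CDLXII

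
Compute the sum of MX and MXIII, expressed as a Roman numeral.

MX = 1010
MXIII = 1013
1010 + 1013 = 2023

MMXXIII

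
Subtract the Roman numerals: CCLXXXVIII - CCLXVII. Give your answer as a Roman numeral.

CCLXXXVIII = 288
CCLXVII = 267
288 - 267 = 21

XXI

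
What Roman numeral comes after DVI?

DVI = 506, so the next integer is 506 + 1 = 507

DVII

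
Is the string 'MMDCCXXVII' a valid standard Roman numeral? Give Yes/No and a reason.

'MMDCCXXVII': Check the rules: uses only the symbols I, V, X, L, C, D, M; no symbol is repeated more than three times in a row; V, L and D each appear at most once; no smaller symbol precedes a larger one (values never increase from left to right). Value: M (1000) + M (1000) + D (500) + C (100) + C (100) + X (10) + X (10) + V (5) + I (1) + I (1) = 2727. So it is a valid standard Roman numeral.

Yes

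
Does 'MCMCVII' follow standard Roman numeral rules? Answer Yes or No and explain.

'MCMCVII': C cannot come right after the subtractive pair CM: once C is subtracted in CM, the next symbol must be smaller than C

No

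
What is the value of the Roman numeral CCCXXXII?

CCCXXXII: C=100, C=100, C=100, X=10, X=10, X=10, I=1, I=1
100 + 100 + 100 + 10 + 10 + 10 + 1 + 1 = 332

332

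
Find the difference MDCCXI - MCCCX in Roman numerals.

MDCCXI = 1711
MCCCX = 1310
1711 - 1310 = 401

CDI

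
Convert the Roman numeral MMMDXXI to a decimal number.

MMMDXXI: M=1000, M=1000, M=1000, D=500, X=10, X=10, I=1
1000 + 1000 + 1000 + 500 + 10 + 10 + 1 = 3521

3521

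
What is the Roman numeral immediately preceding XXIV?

XXIV = 24, so the previous integer is 24 - 1 = 23

XXIII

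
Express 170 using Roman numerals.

Convert 170 to Roman numerals:
  170 contains 1×100 (C)
  70 contains 1×50 (L)
  20 contains 2×10 (XX)

CLXX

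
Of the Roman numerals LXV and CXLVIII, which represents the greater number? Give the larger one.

LXV = 65
CXLVIII = 148
148 is larger

CXLVIII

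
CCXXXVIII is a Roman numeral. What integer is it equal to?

CCXXXVIII: C=100, C=100, X=10, X=10, X=10, V=5, I=1, I=1, I=1
100 + 100 + 10 + 10 + 10 + 5 + 1 + 1 + 1 = 238

238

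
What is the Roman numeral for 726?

Convert 726 to Roman numerals:
  726 contains 1×500 (D)
  226 contains 2×100 (CC)
  26 contains 2×10 (XX)
  6 contains 1×5 (V)
  1 contains 1×1 (I)

DCCXXVI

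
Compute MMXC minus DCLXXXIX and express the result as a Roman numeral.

MMXC = 2090
DCLXXXIX = 689
2090 - 689 = 1401

MCDI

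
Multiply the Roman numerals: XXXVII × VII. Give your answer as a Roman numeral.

XXXVII = 37
VII = 7
37 × 7 = 259

CCLIX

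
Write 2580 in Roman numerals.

Convert 2580 to Roman numerals:
  2580 contains 2×1000 (MM)
  580 contains 1×500 (D)
  80 contains 1×50 (L)
  30 contains 3×10 (XXX)

MMDLXXX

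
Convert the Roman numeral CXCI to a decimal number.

CXCI: C=100, XC=90, I=1
100 + 90 + 1 = 191

191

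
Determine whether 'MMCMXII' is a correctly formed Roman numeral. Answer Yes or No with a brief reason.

'MMCMXII': Check the rules: uses only the symbols I, V, X, L, C, D, M; no symbol is repeated more than three times in a row; V, L and D each appear at most once; the only place a smaller symbol precedes a larger one is the allowed subtractive pair CM, the symbol right after such a pair (if any) is smaller than the pair's first symbol, and otherwise the values never increase from left to right. Value: M (1000) + M (1000) + CM (900) + X (10) + I (1) + I (1) = 2912. So it is a valid standard Roman numeral.

Yes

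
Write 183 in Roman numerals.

Convert 183 to Roman numerals:
  183 contains 1×100 (C)
  83 contains 1×50 (L)
  33 contains 3×10 (XXX)
  3 contains 3×1 (III)

CLXXXIII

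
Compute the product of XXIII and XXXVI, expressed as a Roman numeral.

XXIII = 23
XXXVI = 36
23 × 36 = 828

DCCCXXVIII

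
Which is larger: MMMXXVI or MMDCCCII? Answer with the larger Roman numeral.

MMMXXVI = 3026
MMDCCCII = 2802
3026 is larger

MMMXXVI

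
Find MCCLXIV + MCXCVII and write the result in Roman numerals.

MCCLXIV = 1264
MCXCVII = 1197
1264 + 1197 = 2461

MMCDLXI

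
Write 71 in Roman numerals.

Convert 71 to Roman numerals:
  71 contains 1×50 (L)
  21 contains 2×10 (XX)
  1 contains 1×1 (I)

LXXI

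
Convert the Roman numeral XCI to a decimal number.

XCI: XC=90, I=1
90 + 1 = 91

91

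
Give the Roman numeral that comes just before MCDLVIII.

MCDLVIII = 1458, so the previous integer is 1458 - 1 = 1457

MCDLVII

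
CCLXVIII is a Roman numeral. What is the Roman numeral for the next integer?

CCLXVIII = 268; next is 269

CCLXIX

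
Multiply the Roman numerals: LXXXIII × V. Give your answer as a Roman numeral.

LXXXIII = 83
V = 5
83 × 5 = 415

CDXV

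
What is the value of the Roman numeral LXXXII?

LXXXII: L=50, X=10, X=10, X=10, I=1, I=1
50 + 10 + 10 + 10 + 1 + 1 = 82

82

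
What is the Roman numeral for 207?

Convert 207 to Roman numerals:
  207 contains 2×100 (CC)
  7 contains 1×5 (V)
  2 contains 2×1 (II)

CCVII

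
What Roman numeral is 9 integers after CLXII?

CLXII = 162
162 + 9 = 171

CLXXI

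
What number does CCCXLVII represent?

CCCXLVII: C=100, C=100, C=100, XL=40, V=5, I=1, I=1
100 + 100 + 100 + 40 + 5 + 1 + 1 = 347

347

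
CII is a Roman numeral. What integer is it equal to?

CII: C=100, I=1, I=1
100 + 1 + 1 = 102

102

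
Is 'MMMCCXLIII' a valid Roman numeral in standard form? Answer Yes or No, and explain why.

'MMMCCXLIII': Check the rules: uses only the symbols I, V, X, L, C, D, M; no symbol is repeated more than three times in a row; V, L and D each appear at most once; the only place a smaller symbol precedes a larger one is the allowed subtractive pair XL, the symbol right after such a pair (if any) is smaller than the pair's first symbol, and otherwise the values never increase from left to right. Value: M (1000) + M (1000) + M (1000) + C (100) + C (100) + XL (40) + I (1) + I (1) + I (1) = 3243. So it is a valid standard Roman numeral.

Yes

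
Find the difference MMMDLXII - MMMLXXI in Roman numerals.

MMMDLXII = 3562
MMMLXXI = 3071
3562 - 3071 = 491

CDXCI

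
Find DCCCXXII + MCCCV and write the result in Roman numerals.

DCCCXXII = 822
MCCCV = 1305
822 + 1305 = 2127

MMCXXVII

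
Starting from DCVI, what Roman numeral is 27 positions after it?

DCVI = 606
606 + 27 = 633

DCXXXIII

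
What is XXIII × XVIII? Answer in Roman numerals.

XXIII = 23
XVIII = 18
23 × 18 = 414

CDXIV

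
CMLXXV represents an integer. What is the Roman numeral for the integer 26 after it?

CMLXXV = 975
975 + 26 = 1001

MI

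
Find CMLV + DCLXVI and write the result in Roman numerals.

CMLV = 955
DCLXVI = 666
955 + 666 = 1621

MDCXXI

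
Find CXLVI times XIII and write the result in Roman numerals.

CXLVI = 146
XIII = 13
146 × 13 = 1898

MDCCCXCVIII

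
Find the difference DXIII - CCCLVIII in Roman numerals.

DXIII = 513
CCCLVIII = 358
513 - 358 = 155

CLV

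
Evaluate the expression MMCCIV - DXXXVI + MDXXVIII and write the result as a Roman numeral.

MMCCIV = 2204, DXXXVI = 536, MDXXVIII = 1528
2204 - 536 = 1668
1668 + 1528 = 3196

MMMCXCVI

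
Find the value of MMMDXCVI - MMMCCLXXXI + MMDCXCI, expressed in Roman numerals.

MMMDXCVI = 3596, MMMCCLXXXI = 3281, MMDCXCI = 2691
3596 - 3281 = 315
315 + 2691 = 3006

MMMVI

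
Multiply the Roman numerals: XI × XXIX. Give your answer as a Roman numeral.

XI = 11
XXIX = 29
11 × 29 = 319

CCCXIX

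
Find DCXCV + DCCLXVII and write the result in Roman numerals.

DCXCV = 695
DCCLXVII = 767
695 + 767 = 1462

MCDLXII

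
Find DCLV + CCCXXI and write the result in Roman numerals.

DCLV = 655
CCCXXI = 321
655 + 321 = 976

CMLXXVI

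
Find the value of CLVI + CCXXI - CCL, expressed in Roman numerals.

CLVI = 156, CCXXI = 221, CCL = 250
156 + 221 = 377
377 - 250 = 127

CXXVII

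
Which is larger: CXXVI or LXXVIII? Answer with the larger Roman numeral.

CXXVI = 126
LXXVIII = 78
126 is larger

CXXVI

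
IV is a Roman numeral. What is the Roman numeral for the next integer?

IV = 4; next is 5

V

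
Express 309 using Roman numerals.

Convert 309 to Roman numerals:
  309 contains 3×100 (CCC)
  9 contains 1×9 (IX)

CCCIX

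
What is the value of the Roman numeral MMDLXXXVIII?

MMDLXXXVIII: M=1000, M=1000, D=500, L=50, X=10, X=10, X=10, V=5, I=1, I=1, I=1
1000 + 1000 + 500 + 50 + 10 + 10 + 10 + 5 + 1 + 1 + 1 = 2588

2588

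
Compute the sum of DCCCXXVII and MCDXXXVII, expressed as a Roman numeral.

DCCCXXVII = 827
MCDXXXVII = 1437
827 + 1437 = 2264

MMCCLXIV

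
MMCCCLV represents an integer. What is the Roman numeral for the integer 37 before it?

MMCCCLV = 2355
2355 - 37 = 2318

MMCCCXVIII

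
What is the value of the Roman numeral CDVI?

CDVI: CD=400, V=5, I=1
400 + 5 + 1 = 406

406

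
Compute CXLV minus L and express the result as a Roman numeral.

CXLV = 145
L = 50
145 - 50 = 95

XCV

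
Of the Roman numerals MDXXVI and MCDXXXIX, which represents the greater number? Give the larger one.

MDXXVI = 1526
MCDXXXIX = 1439
1526 is larger

MDXXVI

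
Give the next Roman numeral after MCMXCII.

MCMXCII = 1992, so the next integer is 1992 + 1 = 1993

MCMXCIII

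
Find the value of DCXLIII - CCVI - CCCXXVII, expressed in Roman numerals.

DCXLIII = 643, CCVI = 206, CCCXXVII = 327
643 - 206 = 437
437 - 327 = 110

CX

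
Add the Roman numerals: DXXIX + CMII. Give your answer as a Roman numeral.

DXXIX = 529
CMII = 902
529 + 902 = 1431

MCDXXXI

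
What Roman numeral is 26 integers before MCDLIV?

MCDLIV = 1454
1454 - 26 = 1428

MCDXXVIII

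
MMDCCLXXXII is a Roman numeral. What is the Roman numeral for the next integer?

MMDCCLXXXII = 2782; next is 2783

MMDCCLXXXIII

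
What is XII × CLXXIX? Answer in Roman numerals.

XII = 12
CLXXIX = 179
12 × 179 = 2148

MMCXLVIII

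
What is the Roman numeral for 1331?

Convert 1331 to Roman numerals:
  1331 contains 1×1000 (M)
  331 contains 3×100 (CCC)
  31 contains 3×10 (XXX)
  1 contains 1×1 (I)

MCCCXXXI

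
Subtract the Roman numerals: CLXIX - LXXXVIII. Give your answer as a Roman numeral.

CLXIX = 169
LXXXVIII = 88
169 - 88 = 81

LXXXI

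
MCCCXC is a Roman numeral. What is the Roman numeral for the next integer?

MCCCXC = 1390, so the next integer is 1390 + 1 = 1391

MCCCXCI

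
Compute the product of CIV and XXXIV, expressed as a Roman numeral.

CIV = 104
XXXIV = 34
104 × 34 = 3536

MMMDXXXVI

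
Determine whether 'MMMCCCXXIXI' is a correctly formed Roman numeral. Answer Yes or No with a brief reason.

'MMMCCCXXIXI': I cannot come right after the subtractive pair IX: once I is subtracted in IX, the next symbol must be smaller than I

No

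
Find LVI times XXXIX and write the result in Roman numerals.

LVI = 56
XXXIX = 39
56 × 39 = 2184

MMCLXXXIV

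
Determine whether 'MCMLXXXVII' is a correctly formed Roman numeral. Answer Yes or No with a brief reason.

'MCMLXXXVII': Check the rules: uses only the symbols I, V, X, L, C, D, M; no symbol is repeated more than three times in a row; V, L and D each appear at most once; the only place a smaller symbol precedes a larger one is the allowed subtractive pair CM, the symbol right after such a pair (if any) is smaller than the pair's first symbol, and otherwise the values never increase from left to right. Value: M (1000) + CM (900) + L (50) + X (10) + X (10) + X (10) + V (5) + I (1) + I (1) = 1987. So it is a valid standard Roman numeral.

Yes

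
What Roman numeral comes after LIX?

LIX = 59; next is 60

LX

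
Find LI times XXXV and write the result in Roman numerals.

LI = 51
XXXV = 35
51 × 35 = 1785

MDCCLXXXV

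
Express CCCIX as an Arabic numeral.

CCCIX: C=100, C=100, C=100, IX=9
100 + 100 + 100 + 9 = 309

309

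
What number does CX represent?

CX: C=100, X=10
100 + 10 = 110

110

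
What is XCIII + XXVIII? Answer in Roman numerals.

XCIII = 93
XXVIII = 28
93 + 28 = 121

CXXI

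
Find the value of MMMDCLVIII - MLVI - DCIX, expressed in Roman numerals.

MMMDCLVIII = 3658, MLVI = 1056, DCIX = 609
3658 - 1056 = 2602
2602 - 609 = 1993

MCMXCIII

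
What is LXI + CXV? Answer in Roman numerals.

LXI = 61
CXV = 115
61 + 115 = 176

CLXXVI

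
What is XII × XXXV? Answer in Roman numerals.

XII = 12
XXXV = 35
12 × 35 = 420

CDXX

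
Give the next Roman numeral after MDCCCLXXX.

MDCCCLXXX = 1880; next is 1881

MDCCCLXXXI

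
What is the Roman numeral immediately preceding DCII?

DCII = 602; previous is 601

DCI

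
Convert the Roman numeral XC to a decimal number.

XC: XC=90

90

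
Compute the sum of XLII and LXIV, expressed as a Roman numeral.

XLII = 42
LXIV = 64
42 + 64 = 106

CVI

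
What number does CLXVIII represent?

CLXVIII: C=100, L=50, X=10, V=5, I=1, I=1, I=1
100 + 50 + 10 + 5 + 1 + 1 + 1 = 168

168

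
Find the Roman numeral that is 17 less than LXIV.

LXIV = 64
64 - 17 = 47

XLVII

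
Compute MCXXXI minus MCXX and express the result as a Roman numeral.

MCXXXI = 1131
MCXX = 1120
1131 - 1120 = 11

XI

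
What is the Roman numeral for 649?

Convert 649 to Roman numerals:
  649 contains 1×500 (D)
  149 contains 1×100 (C)
  49 contains 1×40 (XL)
  9 contains 1×9 (IX)

DCXLIX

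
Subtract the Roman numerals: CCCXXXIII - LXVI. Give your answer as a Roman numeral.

CCCXXXIII = 333
LXVI = 66
333 - 66 = 267

CCLXVII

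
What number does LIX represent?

LIX: L=50, IX=9
50 + 9 = 59

59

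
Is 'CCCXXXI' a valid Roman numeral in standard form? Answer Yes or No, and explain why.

'CCCXXXI': Check the rules: uses only the symbols I, V, X, L, C, D, M; no symbol is repeated more than three times in a row; V, L and D each appear at most once; no smaller symbol precedes a larger one (values never increase from left to right). Value: C (100) + C (100) + C (100) + X (10) + X (10) + X (10) + I (1) = 331. So it is a valid standard Roman numeral.

Yes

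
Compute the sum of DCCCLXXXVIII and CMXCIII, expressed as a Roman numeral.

DCCCLXXXVIII = 888
CMXCIII = 993
888 + 993 = 1881

MDCCCLXXXI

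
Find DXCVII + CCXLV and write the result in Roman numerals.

DXCVII = 597
CCXLV = 245
597 + 245 = 842

DCCCXLII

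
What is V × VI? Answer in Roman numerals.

V = 5
VI = 6
5 × 6 = 30

XXX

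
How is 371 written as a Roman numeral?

Convert 371 to Roman numerals:
  371 contains 3×100 (CCC)
  71 contains 1×50 (L)
  21 contains 2×10 (XX)
  1 contains 1×1 (I)

CCCLXXI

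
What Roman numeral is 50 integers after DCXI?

DCXI = 611
611 + 50 = 661

DCLXI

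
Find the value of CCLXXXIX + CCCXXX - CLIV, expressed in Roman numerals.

CCLXXXIX = 289, CCCXXX = 330, CLIV = 154
289 + 330 = 619
619 - 154 = 465

CDLXV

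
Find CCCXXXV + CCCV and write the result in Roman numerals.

CCCXXXV = 335
CCCV = 305
335 + 305 = 640

DCXL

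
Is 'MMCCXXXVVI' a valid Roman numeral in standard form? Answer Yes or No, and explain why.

'MMCCXXXVVI': V should not appear more than once

No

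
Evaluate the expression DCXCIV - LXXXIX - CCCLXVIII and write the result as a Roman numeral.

DCXCIV = 694, LXXXIX = 89, CCCLXVIII = 368
694 - 89 = 605
605 - 368 = 237

CCXXXVII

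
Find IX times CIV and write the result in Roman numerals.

IX = 9
CIV = 104
9 × 104 = 936

CMXXXVI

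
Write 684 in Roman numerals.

Convert 684 to Roman numerals:
  684 contains 1×500 (D)
  184 contains 1×100 (C)
  84 contains 1×50 (L)
  34 contains 3×10 (XXX)
  4 contains 1×4 (IV)

DCLXXXIV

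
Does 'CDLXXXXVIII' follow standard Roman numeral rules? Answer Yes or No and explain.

'CDLXXXXVIII': More than 3 consecutive X's

No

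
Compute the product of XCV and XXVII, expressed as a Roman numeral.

XCV = 95
XXVII = 27
95 × 27 = 2565

MMDLXV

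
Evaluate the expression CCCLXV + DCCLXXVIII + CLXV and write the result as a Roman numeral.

CCCLXV = 365, DCCLXXVIII = 778, CLXV = 165
365 + 778 = 1143
1143 + 165 = 1308

MCCCVIII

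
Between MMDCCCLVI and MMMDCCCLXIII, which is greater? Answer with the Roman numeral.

MMDCCCLVI = 2856
MMMDCCCLXIII = 3863
3863 is larger

MMMDCCCLXIII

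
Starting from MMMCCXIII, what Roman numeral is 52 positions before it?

MMMCCXIII = 3213
3213 - 52 = 3161

MMMCLXI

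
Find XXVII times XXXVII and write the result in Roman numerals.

XXVII = 27
XXXVII = 37
27 × 37 = 999

CMXCIX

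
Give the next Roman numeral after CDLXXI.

CDLXXI = 471; next is 472

CDLXXII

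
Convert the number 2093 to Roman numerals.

Convert 2093 to Roman numerals:
  2093 contains 2×1000 (MM)
  93 contains 1×90 (XC)
  3 contains 3×1 (III)

MMXCIII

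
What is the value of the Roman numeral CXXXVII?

CXXXVII: C=100, X=10, X=10, X=10, V=5, I=1, I=1
100 + 10 + 10 + 10 + 5 + 1 + 1 = 137

137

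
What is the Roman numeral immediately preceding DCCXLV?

DCCXLV = 745, so the previous integer is 745 - 1 = 744

DCCXLIV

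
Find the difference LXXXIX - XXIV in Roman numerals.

LXXXIX = 89
XXIV = 24
89 - 24 = 65

LXV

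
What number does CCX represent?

CCX: C=100, C=100, X=10
100 + 100 + 10 = 210

210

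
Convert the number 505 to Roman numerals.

Convert 505 to Roman numerals:
  505 contains 1×500 (D)
  5 contains 1×5 (V)

DV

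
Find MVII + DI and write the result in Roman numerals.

MVII = 1007
DI = 501
1007 + 501 = 1508

MDVIII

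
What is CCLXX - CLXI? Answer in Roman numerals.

CCLXX = 270
CLXI = 161
270 - 161 = 109

CIX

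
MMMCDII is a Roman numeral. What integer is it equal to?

MMMCDII: M=1000, M=1000, M=1000, CD=400, I=1, I=1
1000 + 1000 + 1000 + 400 + 1 + 1 = 3402

3402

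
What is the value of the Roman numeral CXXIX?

CXXIX: C=100, X=10, X=10, IX=9
100 + 10 + 10 + 9 = 129

129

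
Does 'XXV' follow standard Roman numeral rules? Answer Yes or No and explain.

'XXV': Check the rules: uses only the symbols I, V, X, L, C, D, M; no symbol is repeated more than three times in a row; V, L and D each appear at most once; no smaller symbol precedes a larger one (values never increase from left to right). Value: X (10) + X (10) + V (5) = 25. So it is a valid standard Roman numeral.

Yes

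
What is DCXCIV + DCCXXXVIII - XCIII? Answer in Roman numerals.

DCXCIV = 694, DCCXXXVIII = 738, XCIII = 93
694 + 738 = 1432
1432 - 93 = 1339

MCCCXXXIX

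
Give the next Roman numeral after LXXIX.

LXXIX = 79; next is 80

LXXX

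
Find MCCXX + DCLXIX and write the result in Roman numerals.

MCCXX = 1220
DCLXIX = 669
1220 + 669 = 1889

MDCCCLXXXIX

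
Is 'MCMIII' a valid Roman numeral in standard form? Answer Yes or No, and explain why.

'MCMIII': Check the rules: uses only the symbols I, V, X, L, C, D, M; no symbol is repeated more than three times in a row; V, L and D each appear at most once; the only place a smaller symbol precedes a larger one is the allowed subtractive pair CM, the symbol right after such a pair (if any) is smaller than the pair's first symbol, and otherwise the values never increase from left to right. Value: M (1000) + CM (900) + I (1) + I (1) + I (1) = 1903. So it is a valid standard Roman numeral.

Yes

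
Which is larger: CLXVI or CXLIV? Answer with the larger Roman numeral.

CLXVI = 166
CXLIV = 144
166 is larger

CLXVI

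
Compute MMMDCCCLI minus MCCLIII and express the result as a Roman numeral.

MMMDCCCLI = 3851
MCCLIII = 1253
3851 - 1253 = 2598

MMDXCVIII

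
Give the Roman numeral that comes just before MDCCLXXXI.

MDCCLXXXI = 1781, so the previous integer is 1781 - 1 = 1780

MDCCLXXX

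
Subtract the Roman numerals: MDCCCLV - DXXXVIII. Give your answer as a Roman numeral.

MDCCCLV = 1855
DXXXVIII = 538
1855 - 538 = 1317

MCCCXVII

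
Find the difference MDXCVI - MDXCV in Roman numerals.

MDXCVI = 1596
MDXCV = 1595
1596 - 1595 = 1

I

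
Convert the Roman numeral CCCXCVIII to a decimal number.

CCCXCVIII: C=100, C=100, C=100, XC=90, V=5, I=1, I=1, I=1
100 + 100 + 100 + 90 + 5 + 1 + 1 + 1 = 398

398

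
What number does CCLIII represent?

CCLIII: C=100, C=100, L=50, I=1, I=1, I=1
100 + 100 + 50 + 1 + 1 + 1 = 253

253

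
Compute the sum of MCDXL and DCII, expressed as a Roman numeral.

MCDXL = 1440
DCII = 602
1440 + 602 = 2042

MMXLII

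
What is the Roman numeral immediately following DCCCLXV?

DCCCLXV = 865; next is 866

DCCCLXVI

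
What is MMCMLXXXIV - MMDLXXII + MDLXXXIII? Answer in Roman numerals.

MMCMLXXXIV = 2984, MMDLXXII = 2572, MDLXXXIII = 1583
2984 - 2572 = 412
412 + 1583 = 1995

MCMXCV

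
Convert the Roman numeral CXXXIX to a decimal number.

CXXXIX: C=100, X=10, X=10, X=10, IX=9
100 + 10 + 10 + 10 + 9 = 139

139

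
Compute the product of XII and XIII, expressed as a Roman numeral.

XII = 12
XIII = 13
12 × 13 = 156

CLVI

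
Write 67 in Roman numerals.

Convert 67 to Roman numerals:
  67 contains 1×50 (L)
  17 contains 1×10 (X)
  7 contains 1×5 (V)
  2 contains 2×1 (II)

LXVII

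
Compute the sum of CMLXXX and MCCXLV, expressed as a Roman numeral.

CMLXXX = 980
MCCXLV = 1245
980 + 1245 = 2225

MMCCXXV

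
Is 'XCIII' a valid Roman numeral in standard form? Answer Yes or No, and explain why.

'XCIII': Check the rules: uses only the symbols I, V, X, L, C, D, M; no symbol is repeated more than three times in a row; V, L and D each appear at most once; the only place a smaller symbol precedes a larger one is the allowed subtractive pair XC, the symbol right after such a pair (if any) is smaller than the pair's first symbol, and otherwise the values never increase from left to right. Value: XC (90) + I (1) + I (1) + I (1) = 93. So it is a valid standard Roman numeral.

Yes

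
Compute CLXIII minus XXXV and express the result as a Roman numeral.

CLXIII = 163
XXXV = 35
163 - 35 = 128

CXXVIII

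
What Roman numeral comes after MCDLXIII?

MCDLXIII = 1463; next is 1464

MCDLXIV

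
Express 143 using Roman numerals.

Convert 143 to Roman numerals:
  143 contains 1×100 (C)
  43 contains 1×40 (XL)
  3 contains 3×1 (III)

CXLIII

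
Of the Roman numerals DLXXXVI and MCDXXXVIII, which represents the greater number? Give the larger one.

DLXXXVI = 586
MCDXXXVIII = 1438
1438 is larger

MCDXXXVIII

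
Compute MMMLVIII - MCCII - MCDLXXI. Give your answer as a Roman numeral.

MMMLVIII = 3058, MCCII = 1202, MCDLXXI = 1471
3058 - 1202 = 1856
1856 - 1471 = 385

CCCLXXXV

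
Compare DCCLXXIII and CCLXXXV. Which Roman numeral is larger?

DCCLXXIII = 773
CCLXXXV = 285
773 is larger

DCCLXXIII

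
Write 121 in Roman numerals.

Convert 121 to Roman numerals:
  121 contains 1×100 (C)
  21 contains 2×10 (XX)
  1 contains 1×1 (I)

CXXI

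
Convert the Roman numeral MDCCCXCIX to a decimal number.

MDCCCXCIX: M=1000, D=500, C=100, C=100, C=100, XC=90, IX=9
1000 + 500 + 100 + 100 + 100 + 90 + 9 = 1899

1899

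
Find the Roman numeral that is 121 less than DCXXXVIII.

DCXXXVIII = 638
638 - 121 = 517

DXVII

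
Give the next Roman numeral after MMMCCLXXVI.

MMMCCLXXVI = 3276; next is 3277

MMMCCLXXVII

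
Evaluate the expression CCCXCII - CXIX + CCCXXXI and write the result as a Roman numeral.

CCCXCII = 392, CXIX = 119, CCCXXXI = 331
392 - 119 = 273
273 + 331 = 604

DCIV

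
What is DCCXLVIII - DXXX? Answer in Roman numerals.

DCCXLVIII = 748
DXXX = 530
748 - 530 = 218

CCXVIII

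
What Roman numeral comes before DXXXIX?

DXXXIX = 539, so the previous integer is 539 - 1 = 538

DXXXVIII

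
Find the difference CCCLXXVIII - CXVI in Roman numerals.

CCCLXXVIII = 378
CXVI = 116
378 - 116 = 262

CCLXII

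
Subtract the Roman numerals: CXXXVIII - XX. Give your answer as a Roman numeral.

CXXXVIII = 138
XX = 20
138 - 20 = 118

CXVIII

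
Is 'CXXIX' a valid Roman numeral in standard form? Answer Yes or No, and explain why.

'CXXIX': Check the rules: uses only the symbols I, V, X, L, C, D, M; no symbol is repeated more than three times in a row; V, L and D each appear at most once; the only place a smaller symbol precedes a larger one is the allowed subtractive pair IX, the symbol right after such a pair (if any) is smaller than the pair's first symbol, and otherwise the values never increase from left to right. Value: C (100) + X (10) + X (10) + IX (9) = 129. So it is a valid standard Roman numeral.

Yes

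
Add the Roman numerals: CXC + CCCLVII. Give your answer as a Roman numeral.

CXC = 190
CCCLVII = 357
190 + 357 = 547

DXLVII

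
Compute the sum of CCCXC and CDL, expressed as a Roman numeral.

CCCXC = 390
CDL = 450
390 + 450 = 840

DCCCXL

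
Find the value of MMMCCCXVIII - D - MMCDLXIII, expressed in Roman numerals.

MMMCCCXVIII = 3318, D = 500, MMCDLXIII = 2463
3318 - 500 = 2818
2818 - 2463 = 355

CCCLV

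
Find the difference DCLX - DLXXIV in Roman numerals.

DCLX = 660
DLXXIV = 574
660 - 574 = 86

LXXXVI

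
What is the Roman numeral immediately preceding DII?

DII = 502; previous is 501

DI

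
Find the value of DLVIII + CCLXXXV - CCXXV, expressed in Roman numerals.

DLVIII = 558, CCLXXXV = 285, CCXXV = 225
558 + 285 = 843
843 - 225 = 618

DCXVIII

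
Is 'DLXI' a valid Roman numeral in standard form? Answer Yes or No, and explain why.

'DLXI': Check the rules: uses only the symbols I, V, X, L, C, D, M; no symbol is repeated more than three times in a row; V, L and D each appear at most once; no smaller symbol precedes a larger one (values never increase from left to right). Value: D (500) + L (50) + X (10) + I (1) = 561. So it is a valid standard Roman numeral.

Yes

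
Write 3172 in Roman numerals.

Convert 3172 to Roman numerals:
  3172 contains 3×1000 (MMM)
  172 contains 1×100 (C)
  72 contains 1×50 (L)
  22 contains 2×10 (XX)
  2 contains 2×1 (II)

MMMCLXXII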